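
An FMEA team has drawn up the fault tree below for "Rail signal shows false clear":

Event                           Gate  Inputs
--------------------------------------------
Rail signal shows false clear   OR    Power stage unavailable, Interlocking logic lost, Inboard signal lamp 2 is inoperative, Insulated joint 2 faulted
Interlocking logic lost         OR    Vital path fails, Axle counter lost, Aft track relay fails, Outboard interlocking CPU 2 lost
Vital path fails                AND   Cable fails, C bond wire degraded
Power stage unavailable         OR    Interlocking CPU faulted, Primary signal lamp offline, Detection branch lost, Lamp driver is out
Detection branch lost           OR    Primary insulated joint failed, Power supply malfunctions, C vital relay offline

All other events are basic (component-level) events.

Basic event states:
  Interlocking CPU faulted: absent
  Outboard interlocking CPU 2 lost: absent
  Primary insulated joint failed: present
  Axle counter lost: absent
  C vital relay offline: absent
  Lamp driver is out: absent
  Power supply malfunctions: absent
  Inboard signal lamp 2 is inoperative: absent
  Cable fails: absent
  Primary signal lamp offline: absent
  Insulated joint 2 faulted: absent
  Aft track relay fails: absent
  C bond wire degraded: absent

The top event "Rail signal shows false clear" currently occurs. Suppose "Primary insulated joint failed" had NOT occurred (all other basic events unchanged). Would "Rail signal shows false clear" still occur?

No

Counterfactual: set "Primary insulated joint failed" to not occurred.
Detection branch lost [OR]: Primary insulated joint failed=not, Power supply malfunctions=not, C vital relay offline=not → no input occurs → does not occur.
Power stage unavailable [OR]: Interlocking CPU faulted=not, Primary signal lamp offline=not, Detection branch lost=not, Lamp driver is out=not → no input occurs → does not occur.
Vital path fails [AND]: Cable fails=not, C bond wire degraded=not → not all inputs occur → does not occur.
Interlocking logic lost [OR]: Vital path fails=not, Axle counter lost=not, Aft track relay fails=not, Outboard interlocking CPU 2 lost=not → no input occurs → does not occur.
Rail signal shows false clear [OR]: Power stage unavailable=not, Interlocking logic lost=not, Inboard signal lamp 2 is inoperative=not, Insulated joint 2 faulted=not → no input occurs → does not occur.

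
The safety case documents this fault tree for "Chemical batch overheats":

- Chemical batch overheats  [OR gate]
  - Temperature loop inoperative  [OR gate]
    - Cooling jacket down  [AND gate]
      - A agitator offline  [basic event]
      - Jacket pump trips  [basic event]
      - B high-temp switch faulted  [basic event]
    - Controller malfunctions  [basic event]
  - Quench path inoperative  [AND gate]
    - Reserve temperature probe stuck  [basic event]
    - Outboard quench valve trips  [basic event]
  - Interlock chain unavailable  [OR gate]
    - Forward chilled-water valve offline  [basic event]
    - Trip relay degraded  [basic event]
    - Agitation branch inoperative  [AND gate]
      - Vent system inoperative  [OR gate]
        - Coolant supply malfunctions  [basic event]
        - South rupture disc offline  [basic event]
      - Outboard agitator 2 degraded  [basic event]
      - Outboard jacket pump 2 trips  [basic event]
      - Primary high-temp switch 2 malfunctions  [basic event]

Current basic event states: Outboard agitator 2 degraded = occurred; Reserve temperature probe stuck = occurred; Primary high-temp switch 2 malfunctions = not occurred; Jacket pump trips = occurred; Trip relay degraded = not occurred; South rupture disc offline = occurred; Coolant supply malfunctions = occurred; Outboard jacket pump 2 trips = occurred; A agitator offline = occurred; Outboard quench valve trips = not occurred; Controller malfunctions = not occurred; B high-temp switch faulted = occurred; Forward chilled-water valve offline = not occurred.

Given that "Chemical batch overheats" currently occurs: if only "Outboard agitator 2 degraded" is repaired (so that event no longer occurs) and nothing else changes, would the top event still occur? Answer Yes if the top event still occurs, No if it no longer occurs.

Counterfactual: set "Outboard agitator 2 degraded" to not occurred.
Cooling jacket down [AND]: A agitator offline=occurs, Jacket pump trips=occurs, B high-temp switch faulted=occurs → all inputs occur → occurs.
Temperature loop inoperative [OR]: Cooling jacket down=occurs, Controller malfunctions=not → at least one input occurs → occurs.
Quench path inoperative [AND]: Reserve temperature probe stuck=occurs, Outboard quench valve trips=not → not all inputs occur → does not occur.
Vent system inoperative [OR]: Coolant supply malfunctions=occurs, South rupture disc offline=occurs → at least one input occurs → occurs.
Agitation branch inoperative [AND]: Vent system inoperative=occurs, Outboard agitator 2 degraded=not, Outboard jacket pump 2 trips=occurs, Primary high-temp switch 2 malfunctions=not → not all inputs occur → does not occur.
Interlock chain unavailable [OR]: Forward chilled-water valve offline=not, Trip relay degraded=not, Agitation branch inoperative=not → no input occurs → does not occur.
Chemical batch overheats [OR]: Temperature loop inoperative=occurs, Quench path inoperative=not, Interlock chain unavailable=not → at least one input occurs → occurs.

Yes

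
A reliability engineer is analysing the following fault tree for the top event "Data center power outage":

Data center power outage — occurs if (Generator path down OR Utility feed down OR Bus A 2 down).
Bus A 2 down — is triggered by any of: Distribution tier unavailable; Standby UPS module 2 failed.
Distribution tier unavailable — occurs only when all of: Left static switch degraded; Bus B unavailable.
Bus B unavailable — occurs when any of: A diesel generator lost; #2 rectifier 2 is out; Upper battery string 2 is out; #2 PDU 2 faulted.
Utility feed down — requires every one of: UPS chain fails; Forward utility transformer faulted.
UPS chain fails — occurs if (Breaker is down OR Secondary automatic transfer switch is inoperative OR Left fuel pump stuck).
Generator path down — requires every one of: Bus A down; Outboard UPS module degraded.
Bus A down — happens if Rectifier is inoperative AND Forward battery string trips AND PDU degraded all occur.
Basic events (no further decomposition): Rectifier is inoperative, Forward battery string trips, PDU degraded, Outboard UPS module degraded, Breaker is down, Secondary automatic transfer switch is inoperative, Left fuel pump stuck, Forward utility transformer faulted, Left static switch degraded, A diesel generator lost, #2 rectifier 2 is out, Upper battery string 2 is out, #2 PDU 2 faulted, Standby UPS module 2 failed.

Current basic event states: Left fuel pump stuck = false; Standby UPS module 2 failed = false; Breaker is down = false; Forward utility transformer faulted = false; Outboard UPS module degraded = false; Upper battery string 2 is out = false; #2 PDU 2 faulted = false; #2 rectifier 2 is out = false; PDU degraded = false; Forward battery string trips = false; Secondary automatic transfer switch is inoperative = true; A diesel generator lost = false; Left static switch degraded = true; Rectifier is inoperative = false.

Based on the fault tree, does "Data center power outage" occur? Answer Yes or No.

No

Bus A down [AND]: Rectifier is inoperative=not, Forward battery string trips=not, PDU degraded=not → not all inputs occur → does not occur.
Generator path down [AND]: Bus A down=not, Outboard UPS module degraded=not → not all inputs occur → does not occur.
UPS chain fails [OR]: Breaker is down=not, Secondary automatic transfer switch is inoperative=occurs, Left fuel pump stuck=not → at least one input occurs → occurs.
Utility feed down [AND]: UPS chain fails=occurs, Forward utility transformer faulted=not → not all inputs occur → does not occur.
Bus B unavailable [OR]: A diesel generator lost=not, #2 rectifier 2 is out=not, Upper battery string 2 is out=not, #2 PDU 2 faulted=not → no input occurs → does not occur.
Distribution tier unavailable [AND]: Left static switch degraded=occurs, Bus B unavailable=not → not all inputs occur → does not occur.
Bus A 2 down [OR]: Distribution tier unavailable=not, Standby UPS module 2 failed=not → no input occurs → does not occur.
Data center power outage [OR]: Generator path down=not, Utility feed down=not, Bus A 2 down=not → no input occurs → does not occur.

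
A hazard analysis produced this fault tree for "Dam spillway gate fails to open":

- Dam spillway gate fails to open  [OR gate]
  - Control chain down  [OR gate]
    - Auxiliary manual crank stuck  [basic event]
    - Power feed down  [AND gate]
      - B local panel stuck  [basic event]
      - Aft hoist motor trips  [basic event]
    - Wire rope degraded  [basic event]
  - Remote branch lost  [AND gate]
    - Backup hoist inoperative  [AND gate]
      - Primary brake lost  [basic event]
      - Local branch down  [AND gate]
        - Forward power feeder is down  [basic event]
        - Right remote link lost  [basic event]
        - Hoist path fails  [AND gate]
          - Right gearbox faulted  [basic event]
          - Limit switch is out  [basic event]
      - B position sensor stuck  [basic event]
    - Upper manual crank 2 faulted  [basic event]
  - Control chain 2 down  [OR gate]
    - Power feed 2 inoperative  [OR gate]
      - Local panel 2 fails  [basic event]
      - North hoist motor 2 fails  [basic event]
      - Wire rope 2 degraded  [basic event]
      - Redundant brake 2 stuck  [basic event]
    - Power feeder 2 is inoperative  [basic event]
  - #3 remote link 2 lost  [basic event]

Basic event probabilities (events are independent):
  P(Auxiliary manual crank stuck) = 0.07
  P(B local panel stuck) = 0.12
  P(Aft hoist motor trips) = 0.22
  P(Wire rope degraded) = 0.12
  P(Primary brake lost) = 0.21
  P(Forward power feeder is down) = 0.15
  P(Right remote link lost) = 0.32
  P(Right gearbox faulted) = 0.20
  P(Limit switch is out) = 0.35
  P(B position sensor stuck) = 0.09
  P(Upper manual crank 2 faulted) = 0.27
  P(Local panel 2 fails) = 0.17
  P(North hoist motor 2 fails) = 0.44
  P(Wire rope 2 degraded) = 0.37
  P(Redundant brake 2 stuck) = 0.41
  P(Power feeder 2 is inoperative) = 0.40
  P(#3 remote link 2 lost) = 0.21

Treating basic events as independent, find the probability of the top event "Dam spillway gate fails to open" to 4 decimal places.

0.9348

P(Power feed down) [AND] = 0.12 × 0.22 = 0.026400
P(Control chain down) [OR] = 1 − (1−0.07) × (1−0.026400) × (1−0.12) = 0.203206
P(Hoist path fails) [AND] = 0.20 × 0.35 = 0.070000
P(Local branch down) [AND] = 0.15 × 0.32 × 0.070000 = 0.003360
P(Backup hoist inoperative) [AND] = 0.21 × 0.003360 × 0.09 = 0.000064
P(Remote branch lost) [AND] = 0.000064 × 0.27 = 0.000017
P(Power feed 2 inoperative) [OR] = 1 − (1−0.17) × (1−0.44) × (1−0.37) × (1−0.41) = 0.827234
P(Control chain 2 down) [OR] = 1 − (1−0.827234) × (1−0.40) = 0.896340
P(Dam spillway gate fails to open) [OR] = 1 − (1−0.203206) × (1−0.000017) × (1−0.896340) × (1−0.21) = 0.934751
Rounded to 4 decimal places: P(Dam spillway gate fails to open) ≈ 0.9348.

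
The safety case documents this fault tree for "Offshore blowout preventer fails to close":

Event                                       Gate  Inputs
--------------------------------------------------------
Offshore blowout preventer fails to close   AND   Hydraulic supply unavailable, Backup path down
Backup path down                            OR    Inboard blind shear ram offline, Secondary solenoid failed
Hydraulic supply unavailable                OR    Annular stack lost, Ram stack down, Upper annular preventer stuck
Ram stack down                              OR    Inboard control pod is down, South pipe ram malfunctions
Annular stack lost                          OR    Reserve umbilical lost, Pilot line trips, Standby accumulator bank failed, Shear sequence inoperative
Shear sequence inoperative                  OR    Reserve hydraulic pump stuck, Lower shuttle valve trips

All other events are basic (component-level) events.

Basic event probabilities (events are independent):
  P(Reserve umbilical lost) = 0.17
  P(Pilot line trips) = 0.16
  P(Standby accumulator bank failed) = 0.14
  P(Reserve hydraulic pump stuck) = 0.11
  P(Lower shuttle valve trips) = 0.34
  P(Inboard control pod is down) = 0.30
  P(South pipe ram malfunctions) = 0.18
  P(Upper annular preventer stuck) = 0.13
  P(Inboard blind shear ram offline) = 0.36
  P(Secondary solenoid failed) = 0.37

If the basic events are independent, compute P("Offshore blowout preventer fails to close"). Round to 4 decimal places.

P(Shear sequence inoperative) [OR] = 1 − (1−0.11) × (1−0.34) = 0.412600
P(Annular stack lost) [OR] = 1 − (1−0.17) × (1−0.16) × (1−0.14) × (1−0.412600) = 0.647800
P(Ram stack down) [OR] = 1 − (1−0.30) × (1−0.18) = 0.426000
P(Hydraulic supply unavailable) [OR] = 1 − (1−0.647800) × (1−0.426000) × (1−0.13) = 0.824118
P(Backup path down) [OR] = 1 − (1−0.36) × (1−0.37) = 0.596800
P(Offshore blowout preventer fails to close) [AND] = 0.824118 × 0.596800 = 0.491834
Rounded to 4 decimal places: P(Offshore blowout preventer fails to close) ≈ 0.4918.

0.4918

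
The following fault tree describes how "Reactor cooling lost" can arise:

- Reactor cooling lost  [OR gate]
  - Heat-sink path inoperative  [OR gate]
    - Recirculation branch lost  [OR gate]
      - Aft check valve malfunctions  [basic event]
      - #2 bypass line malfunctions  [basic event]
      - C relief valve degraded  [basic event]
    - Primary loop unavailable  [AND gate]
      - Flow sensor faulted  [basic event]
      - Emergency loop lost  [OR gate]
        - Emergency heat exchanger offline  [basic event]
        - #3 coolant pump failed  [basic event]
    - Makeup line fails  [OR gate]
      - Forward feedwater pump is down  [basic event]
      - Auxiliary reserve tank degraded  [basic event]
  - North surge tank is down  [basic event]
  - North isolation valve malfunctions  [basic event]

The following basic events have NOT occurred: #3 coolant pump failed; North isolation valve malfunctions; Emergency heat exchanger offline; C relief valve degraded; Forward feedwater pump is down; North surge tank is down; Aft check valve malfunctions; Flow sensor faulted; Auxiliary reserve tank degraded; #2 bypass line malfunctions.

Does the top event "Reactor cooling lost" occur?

No

Recirculation branch lost [OR]: Aft check valve malfunctions=not, #2 bypass line malfunctions=not, C relief valve degraded=not → no input occurs → does not occur.
Emergency loop lost [OR]: Emergency heat exchanger offline=not, #3 coolant pump failed=not → no input occurs → does not occur.
Primary loop unavailable [AND]: Flow sensor faulted=not, Emergency loop lost=not → not all inputs occur → does not occur.
Makeup line fails [OR]: Forward feedwater pump is down=not, Auxiliary reserve tank degraded=not → no input occurs → does not occur.
Heat-sink path inoperative [OR]: Recirculation branch lost=not, Primary loop unavailable=not, Makeup line fails=not → no input occurs → does not occur.
Reactor cooling lost [OR]: Heat-sink path inoperative=not, North surge tank is down=not, North isolation valve malfunctions=not → no input occurs → does not occur.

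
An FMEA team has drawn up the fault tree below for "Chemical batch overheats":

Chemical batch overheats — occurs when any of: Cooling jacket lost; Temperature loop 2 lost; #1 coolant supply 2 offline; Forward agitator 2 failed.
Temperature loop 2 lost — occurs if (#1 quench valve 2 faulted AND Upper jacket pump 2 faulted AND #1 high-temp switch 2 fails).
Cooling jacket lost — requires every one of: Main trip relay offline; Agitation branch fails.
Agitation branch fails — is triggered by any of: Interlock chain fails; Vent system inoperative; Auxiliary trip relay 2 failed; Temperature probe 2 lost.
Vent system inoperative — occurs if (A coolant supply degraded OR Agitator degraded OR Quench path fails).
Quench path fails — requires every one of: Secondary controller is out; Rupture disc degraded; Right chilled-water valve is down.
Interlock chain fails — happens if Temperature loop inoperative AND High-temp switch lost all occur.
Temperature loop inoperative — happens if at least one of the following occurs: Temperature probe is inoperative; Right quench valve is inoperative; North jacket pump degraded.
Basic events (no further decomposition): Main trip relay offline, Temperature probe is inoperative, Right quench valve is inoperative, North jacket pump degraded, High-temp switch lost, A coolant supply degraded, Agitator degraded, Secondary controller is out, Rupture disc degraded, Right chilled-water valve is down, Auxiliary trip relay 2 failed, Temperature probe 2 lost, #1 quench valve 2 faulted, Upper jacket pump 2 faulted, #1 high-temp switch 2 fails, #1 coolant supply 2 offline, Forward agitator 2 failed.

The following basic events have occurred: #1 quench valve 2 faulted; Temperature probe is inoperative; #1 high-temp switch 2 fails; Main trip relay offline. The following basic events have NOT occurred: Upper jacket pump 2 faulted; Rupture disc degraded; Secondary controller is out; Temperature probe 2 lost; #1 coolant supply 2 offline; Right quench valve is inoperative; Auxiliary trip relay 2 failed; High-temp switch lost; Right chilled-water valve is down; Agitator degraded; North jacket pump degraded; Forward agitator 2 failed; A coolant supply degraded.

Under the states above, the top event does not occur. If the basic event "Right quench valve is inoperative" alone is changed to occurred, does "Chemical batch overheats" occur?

No

Counterfactual: set "Right quench valve is inoperative" to occurred.
Temperature loop inoperative [OR]: Temperature probe is inoperative=occurs, Right quench valve is inoperative=occurs, North jacket pump degraded=not → at least one input occurs → occurs.
Interlock chain fails [AND]: Temperature loop inoperative=occurs, High-temp switch lost=not → not all inputs occur → does not occur.
Quench path fails [AND]: Secondary controller is out=not, Rupture disc degraded=not, Right chilled-water valve is down=not → not all inputs occur → does not occur.
Vent system inoperative [OR]: A coolant supply degraded=not, Agitator degraded=not, Quench path fails=not → no input occurs → does not occur.
Agitation branch fails [OR]: Interlock chain fails=not, Vent system inoperative=not, Auxiliary trip relay 2 failed=not, Temperature probe 2 lost=not → no input occurs → does not occur.
Cooling jacket lost [AND]: Main trip relay offline=occurs, Agitation branch fails=not → not all inputs occur → does not occur.
Temperature loop 2 lost [AND]: #1 quench valve 2 faulted=occurs, Upper jacket pump 2 faulted=not, #1 high-temp switch 2 fails=occurs → not all inputs occur → does not occur.
Chemical batch overheats [OR]: Cooling jacket lost=not, Temperature loop 2 lost=not, #1 coolant supply 2 offline=not, Forward agitator 2 failed=not → no input occurs → does not occur.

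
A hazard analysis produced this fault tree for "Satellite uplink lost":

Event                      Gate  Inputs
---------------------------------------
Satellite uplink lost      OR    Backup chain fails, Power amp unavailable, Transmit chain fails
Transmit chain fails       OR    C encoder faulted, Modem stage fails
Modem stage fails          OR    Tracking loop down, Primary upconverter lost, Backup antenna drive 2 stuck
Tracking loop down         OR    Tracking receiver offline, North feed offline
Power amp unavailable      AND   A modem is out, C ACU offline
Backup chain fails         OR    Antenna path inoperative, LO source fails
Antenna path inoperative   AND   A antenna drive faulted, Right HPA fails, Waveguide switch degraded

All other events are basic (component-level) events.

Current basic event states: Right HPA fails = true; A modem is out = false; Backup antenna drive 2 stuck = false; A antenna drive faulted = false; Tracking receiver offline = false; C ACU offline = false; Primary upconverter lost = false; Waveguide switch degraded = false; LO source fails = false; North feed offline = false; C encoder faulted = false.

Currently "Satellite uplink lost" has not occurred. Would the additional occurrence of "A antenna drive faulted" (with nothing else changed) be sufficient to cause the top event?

Counterfactual: set "A antenna drive faulted" to occurred.
Antenna path inoperative [AND]: A antenna drive faulted=occurs, Right HPA fails=occurs, Waveguide switch degraded=not → not all inputs occur → does not occur.
Backup chain fails [OR]: Antenna path inoperative=not, LO source fails=not → no input occurs → does not occur.
Power amp unavailable [AND]: A modem is out=not, C ACU offline=not → not all inputs occur → does not occur.
Tracking loop down [OR]: Tracking receiver offline=not, North feed offline=not → no input occurs → does not occur.
Modem stage fails [OR]: Tracking loop down=not, Primary upconverter lost=not, Backup antenna drive 2 stuck=not → no input occurs → does not occur.
Transmit chain fails [OR]: C encoder faulted=not, Modem stage fails=not → no input occurs → does not occur.
Satellite uplink lost [OR]: Backup chain fails=not, Power amp unavailable=not, Transmit chain fails=not → no input occurs → does not occur.

No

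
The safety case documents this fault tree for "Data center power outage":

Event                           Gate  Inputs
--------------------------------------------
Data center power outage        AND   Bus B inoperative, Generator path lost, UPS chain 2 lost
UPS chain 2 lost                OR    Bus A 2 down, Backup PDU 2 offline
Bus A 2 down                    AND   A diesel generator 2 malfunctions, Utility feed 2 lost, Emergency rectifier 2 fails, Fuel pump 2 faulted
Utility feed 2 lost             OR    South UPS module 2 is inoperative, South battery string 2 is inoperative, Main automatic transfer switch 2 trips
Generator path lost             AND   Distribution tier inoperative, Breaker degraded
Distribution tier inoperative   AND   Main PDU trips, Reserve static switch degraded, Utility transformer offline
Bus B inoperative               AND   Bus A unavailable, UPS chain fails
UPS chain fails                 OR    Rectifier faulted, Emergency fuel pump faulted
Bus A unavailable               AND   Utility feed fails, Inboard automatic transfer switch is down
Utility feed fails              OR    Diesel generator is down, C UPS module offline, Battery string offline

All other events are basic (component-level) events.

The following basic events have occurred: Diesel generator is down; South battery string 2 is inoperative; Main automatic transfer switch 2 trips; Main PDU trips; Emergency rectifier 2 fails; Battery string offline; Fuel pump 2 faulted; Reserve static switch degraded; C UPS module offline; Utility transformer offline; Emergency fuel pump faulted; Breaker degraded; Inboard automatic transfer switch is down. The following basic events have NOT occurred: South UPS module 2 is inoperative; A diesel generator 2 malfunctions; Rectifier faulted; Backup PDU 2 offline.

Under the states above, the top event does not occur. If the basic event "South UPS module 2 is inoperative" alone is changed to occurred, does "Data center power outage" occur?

No

Counterfactual: set "South UPS module 2 is inoperative" to occurred.
Utility feed fails [OR]: Diesel generator is down=occurs, C UPS module offline=occurs, Battery string offline=occurs → at least one input occurs → occurs.
Bus A unavailable [AND]: Utility feed fails=occurs, Inboard automatic transfer switch is down=occurs → all inputs occur → occurs.
UPS chain fails [OR]: Rectifier faulted=not, Emergency fuel pump faulted=occurs → at least one input occurs → occurs.
Bus B inoperative [AND]: Bus A unavailable=occurs, UPS chain fails=occurs → all inputs occur → occurs.
Distribution tier inoperative [AND]: Main PDU trips=occurs, Reserve static switch degraded=occurs, Utility transformer offline=occurs → all inputs occur → occurs.
Generator path lost [AND]: Distribution tier inoperative=occurs, Breaker degraded=occurs → all inputs occur → occurs.
Utility feed 2 lost [OR]: South UPS module 2 is inoperative=occurs, South battery string 2 is inoperative=occurs, Main automatic transfer switch 2 trips=occurs → at least one input occurs → occurs.
Bus A 2 down [AND]: A diesel generator 2 malfunctions=not, Utility feed 2 lost=occurs, Emergency rectifier 2 fails=occurs, Fuel pump 2 faulted=occurs → not all inputs occur → does not occur.
UPS chain 2 lost [OR]: Bus A 2 down=not, Backup PDU 2 offline=not → no input occurs → does not occur.
Data center power outage [AND]: Bus B inoperative=occurs, Generator path lost=occurs, UPS chain 2 lost=not → not all inputs occur → does not occur.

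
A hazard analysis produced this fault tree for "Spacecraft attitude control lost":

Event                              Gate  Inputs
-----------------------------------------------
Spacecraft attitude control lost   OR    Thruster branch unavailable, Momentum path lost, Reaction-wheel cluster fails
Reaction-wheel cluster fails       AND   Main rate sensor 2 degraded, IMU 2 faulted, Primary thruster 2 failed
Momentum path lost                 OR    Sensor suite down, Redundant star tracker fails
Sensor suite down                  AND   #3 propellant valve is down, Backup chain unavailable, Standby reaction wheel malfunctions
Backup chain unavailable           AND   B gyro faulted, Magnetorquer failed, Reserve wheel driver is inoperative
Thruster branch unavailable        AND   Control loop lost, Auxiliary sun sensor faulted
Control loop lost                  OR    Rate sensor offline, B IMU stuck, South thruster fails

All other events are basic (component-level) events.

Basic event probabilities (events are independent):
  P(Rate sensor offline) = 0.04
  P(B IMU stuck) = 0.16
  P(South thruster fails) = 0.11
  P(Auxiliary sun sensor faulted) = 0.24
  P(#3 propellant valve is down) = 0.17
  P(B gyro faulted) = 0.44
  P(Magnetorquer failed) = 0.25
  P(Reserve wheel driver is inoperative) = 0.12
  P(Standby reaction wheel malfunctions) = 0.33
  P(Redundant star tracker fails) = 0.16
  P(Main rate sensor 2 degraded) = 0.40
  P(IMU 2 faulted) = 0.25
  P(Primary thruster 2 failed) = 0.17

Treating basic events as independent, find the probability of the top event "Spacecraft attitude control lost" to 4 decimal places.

P(Control loop lost) [OR] = 1 − (1−0.04) × (1−0.16) × (1−0.11) = 0.282304
P(Thruster branch unavailable) [AND] = 0.282304 × 0.24 = 0.067753
P(Backup chain unavailable) [AND] = 0.44 × 0.25 × 0.12 = 0.013200
P(Sensor suite down) [AND] = 0.17 × 0.013200 × 0.33 = 0.000741
P(Momentum path lost) [OR] = 1 − (1−0.000741) × (1−0.16) = 0.160622
P(Reaction-wheel cluster fails) [AND] = 0.40 × 0.25 × 0.17 = 0.017000
P(Spacecraft attitude control lost) [OR] = 1 − (1−0.067753) × (1−0.160622) × (1−0.017000) = 0.230795
Rounded to 4 decimal places: P(Spacecraft attitude control lost) ≈ 0.2308.

0.2308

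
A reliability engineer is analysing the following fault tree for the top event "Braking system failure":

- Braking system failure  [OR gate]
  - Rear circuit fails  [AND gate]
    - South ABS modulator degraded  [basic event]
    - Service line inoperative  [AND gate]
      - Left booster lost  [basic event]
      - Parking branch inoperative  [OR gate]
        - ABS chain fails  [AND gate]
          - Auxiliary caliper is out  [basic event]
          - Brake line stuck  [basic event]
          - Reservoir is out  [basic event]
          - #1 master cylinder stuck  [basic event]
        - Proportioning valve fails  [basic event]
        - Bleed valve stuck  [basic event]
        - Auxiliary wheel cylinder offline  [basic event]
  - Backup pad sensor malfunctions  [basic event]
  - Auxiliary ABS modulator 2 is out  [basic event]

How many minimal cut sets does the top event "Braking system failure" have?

ABS chain fails [AND]: one cut set from each child combined → 1 × 1 × 1 × 1 = 1 cut set(s).
Parking branch inoperative [OR]: union of children's cut sets → 4 cut set(s).
Service line inoperative [AND]: one cut set from each child combined → 1 × 4 = 4 cut set(s).
Rear circuit fails [AND]: one cut set from each child combined → 1 × 4 = 4 cut set(s).
Braking system failure [OR]: union of children's cut sets → 6 cut set(s).
Minimal cut sets: {#1 master cylinder stuck, Auxiliary caliper is out, Brake line stuck, Left booster lost, Reservoir is out, South ABS modulator degraded}; {Left booster lost, Proportioning valve fails, South ABS modulator degraded}; {Bleed valve stuck, Left booster lost, South ABS modulator degraded}; {Auxiliary wheel cylinder offline, Left booster lost, South ABS modulator degraded}; {Backup pad sensor malfunctions}; {Auxiliary ABS modulator 2 is out}.

6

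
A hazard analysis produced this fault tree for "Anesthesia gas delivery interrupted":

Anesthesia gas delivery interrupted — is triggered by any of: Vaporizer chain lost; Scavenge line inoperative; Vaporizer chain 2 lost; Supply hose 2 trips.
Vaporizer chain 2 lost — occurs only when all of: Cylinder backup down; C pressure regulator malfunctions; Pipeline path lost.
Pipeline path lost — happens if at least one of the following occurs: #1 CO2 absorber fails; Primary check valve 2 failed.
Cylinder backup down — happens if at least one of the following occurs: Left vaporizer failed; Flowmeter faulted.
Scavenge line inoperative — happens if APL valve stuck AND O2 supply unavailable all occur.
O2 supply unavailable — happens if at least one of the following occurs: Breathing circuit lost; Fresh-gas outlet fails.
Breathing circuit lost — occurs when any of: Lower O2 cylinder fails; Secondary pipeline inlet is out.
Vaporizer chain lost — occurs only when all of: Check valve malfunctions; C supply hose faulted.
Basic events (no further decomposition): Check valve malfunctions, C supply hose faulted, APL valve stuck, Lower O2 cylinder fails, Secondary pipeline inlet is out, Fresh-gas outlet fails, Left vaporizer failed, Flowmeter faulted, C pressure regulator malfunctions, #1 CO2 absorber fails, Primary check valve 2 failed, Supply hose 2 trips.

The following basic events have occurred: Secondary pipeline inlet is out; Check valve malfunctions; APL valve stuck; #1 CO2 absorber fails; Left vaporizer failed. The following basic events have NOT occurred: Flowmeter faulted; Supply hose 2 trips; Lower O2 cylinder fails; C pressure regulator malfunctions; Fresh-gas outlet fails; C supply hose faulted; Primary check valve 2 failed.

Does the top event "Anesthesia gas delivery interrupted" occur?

Yes

Vaporizer chain lost [AND]: Check valve malfunctions=occurs, C supply hose faulted=not → not all inputs occur → does not occur.
Breathing circuit lost [OR]: Lower O2 cylinder fails=not, Secondary pipeline inlet is out=occurs → at least one input occurs → occurs.
O2 supply unavailable [OR]: Breathing circuit lost=occurs, Fresh-gas outlet fails=not → at least one input occurs → occurs.
Scavenge line inoperative [AND]: APL valve stuck=occurs, O2 supply unavailable=occurs → all inputs occur → occurs.
Cylinder backup down [OR]: Left vaporizer failed=occurs, Flowmeter faulted=not → at least one input occurs → occurs.
Pipeline path lost [OR]: #1 CO2 absorber fails=occurs, Primary check valve 2 failed=not → at least one input occurs → occurs.
Vaporizer chain 2 lost [AND]: Cylinder backup down=occurs, C pressure regulator malfunctions=not, Pipeline path lost=occurs → not all inputs occur → does not occur.
Anesthesia gas delivery interrupted [OR]: Vaporizer chain lost=not, Scavenge line inoperative=occurs, Vaporizer chain 2 lost=not, Supply hose 2 trips=not → at least one input occurs → occurs.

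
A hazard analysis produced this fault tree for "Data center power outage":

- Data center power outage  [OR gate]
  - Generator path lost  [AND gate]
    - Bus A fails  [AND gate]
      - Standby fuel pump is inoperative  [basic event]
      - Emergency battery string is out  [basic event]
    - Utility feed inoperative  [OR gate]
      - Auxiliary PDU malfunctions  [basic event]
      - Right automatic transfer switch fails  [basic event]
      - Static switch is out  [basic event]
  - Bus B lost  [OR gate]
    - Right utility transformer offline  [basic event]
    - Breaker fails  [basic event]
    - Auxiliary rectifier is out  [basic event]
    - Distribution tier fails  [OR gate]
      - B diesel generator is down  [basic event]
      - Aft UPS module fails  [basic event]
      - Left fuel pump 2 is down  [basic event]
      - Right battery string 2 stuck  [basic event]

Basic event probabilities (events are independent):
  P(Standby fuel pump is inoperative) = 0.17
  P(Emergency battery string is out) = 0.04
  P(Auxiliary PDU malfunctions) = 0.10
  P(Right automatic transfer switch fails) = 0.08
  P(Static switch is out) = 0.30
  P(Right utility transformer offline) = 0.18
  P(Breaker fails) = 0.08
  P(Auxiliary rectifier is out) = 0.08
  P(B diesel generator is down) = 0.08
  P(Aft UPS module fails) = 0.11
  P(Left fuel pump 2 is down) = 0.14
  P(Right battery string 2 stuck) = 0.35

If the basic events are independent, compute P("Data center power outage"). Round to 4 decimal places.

0.6832

P(Bus A fails) [AND] = 0.17 × 0.04 = 0.006800
P(Utility feed inoperative) [OR] = 1 − (1−0.10) × (1−0.08) × (1−0.30) = 0.420400
P(Generator path lost) [AND] = 0.006800 × 0.420400 = 0.002859
P(Distribution tier fails) [OR] = 1 − (1−0.08) × (1−0.11) × (1−0.14) × (1−0.35) = 0.542291
P(Bus B lost) [OR] = 1 − (1−0.18) × (1−0.08) × (1−0.08) × (1−0.542291) = 0.682328
P(Data center power outage) [OR] = 1 − (1−0.002859) × (1−0.682328) = 0.683236
Rounded to 4 decimal places: P(Data center power outage) ≈ 0.6832.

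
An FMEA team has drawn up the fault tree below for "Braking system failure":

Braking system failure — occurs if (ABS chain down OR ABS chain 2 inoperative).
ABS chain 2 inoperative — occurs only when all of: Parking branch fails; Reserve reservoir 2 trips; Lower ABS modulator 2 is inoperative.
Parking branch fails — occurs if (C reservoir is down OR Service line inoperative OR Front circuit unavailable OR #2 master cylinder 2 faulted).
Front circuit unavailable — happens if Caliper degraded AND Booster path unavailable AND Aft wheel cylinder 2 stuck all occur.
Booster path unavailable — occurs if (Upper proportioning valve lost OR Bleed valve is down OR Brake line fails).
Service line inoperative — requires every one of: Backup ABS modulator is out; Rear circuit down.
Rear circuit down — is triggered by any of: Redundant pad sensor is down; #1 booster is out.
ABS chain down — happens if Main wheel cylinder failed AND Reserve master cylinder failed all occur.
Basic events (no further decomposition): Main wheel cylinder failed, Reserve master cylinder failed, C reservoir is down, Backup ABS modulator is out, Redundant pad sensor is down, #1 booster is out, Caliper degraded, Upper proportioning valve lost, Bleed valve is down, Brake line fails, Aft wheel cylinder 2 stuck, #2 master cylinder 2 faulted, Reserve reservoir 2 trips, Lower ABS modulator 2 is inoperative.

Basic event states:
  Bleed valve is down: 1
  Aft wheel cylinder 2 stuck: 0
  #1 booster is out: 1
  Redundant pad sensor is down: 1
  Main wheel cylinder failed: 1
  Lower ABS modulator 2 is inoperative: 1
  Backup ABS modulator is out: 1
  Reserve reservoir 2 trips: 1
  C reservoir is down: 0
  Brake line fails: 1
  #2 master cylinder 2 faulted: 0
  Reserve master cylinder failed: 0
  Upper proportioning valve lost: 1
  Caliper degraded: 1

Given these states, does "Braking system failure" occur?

ABS chain down [AND]: Main wheel cylinder failed=occurs, Reserve master cylinder failed=not → not all inputs occur → does not occur.
Rear circuit down [OR]: Redundant pad sensor is down=occurs, #1 booster is out=occurs → at least one input occurs → occurs.
Service line inoperative [AND]: Backup ABS modulator is out=occurs, Rear circuit down=occurs → all inputs occur → occurs.
Booster path unavailable [OR]: Upper proportioning valve lost=occurs, Bleed valve is down=occurs, Brake line fails=occurs → at least one input occurs → occurs.
Front circuit unavailable [AND]: Caliper degraded=occurs, Booster path unavailable=occurs, Aft wheel cylinder 2 stuck=not → not all inputs occur → does not occur.
Parking branch fails [OR]: C reservoir is down=not, Service line inoperative=occurs, Front circuit unavailable=not, #2 master cylinder 2 faulted=not → at least one input occurs → occurs.
ABS chain 2 inoperative [AND]: Parking branch fails=occurs, Reserve reservoir 2 trips=occurs, Lower ABS modulator 2 is inoperative=occurs → all inputs occur → occurs.
Braking system failure [OR]: ABS chain down=not, ABS chain 2 inoperative=occurs → at least one input occurs → occurs.

Yes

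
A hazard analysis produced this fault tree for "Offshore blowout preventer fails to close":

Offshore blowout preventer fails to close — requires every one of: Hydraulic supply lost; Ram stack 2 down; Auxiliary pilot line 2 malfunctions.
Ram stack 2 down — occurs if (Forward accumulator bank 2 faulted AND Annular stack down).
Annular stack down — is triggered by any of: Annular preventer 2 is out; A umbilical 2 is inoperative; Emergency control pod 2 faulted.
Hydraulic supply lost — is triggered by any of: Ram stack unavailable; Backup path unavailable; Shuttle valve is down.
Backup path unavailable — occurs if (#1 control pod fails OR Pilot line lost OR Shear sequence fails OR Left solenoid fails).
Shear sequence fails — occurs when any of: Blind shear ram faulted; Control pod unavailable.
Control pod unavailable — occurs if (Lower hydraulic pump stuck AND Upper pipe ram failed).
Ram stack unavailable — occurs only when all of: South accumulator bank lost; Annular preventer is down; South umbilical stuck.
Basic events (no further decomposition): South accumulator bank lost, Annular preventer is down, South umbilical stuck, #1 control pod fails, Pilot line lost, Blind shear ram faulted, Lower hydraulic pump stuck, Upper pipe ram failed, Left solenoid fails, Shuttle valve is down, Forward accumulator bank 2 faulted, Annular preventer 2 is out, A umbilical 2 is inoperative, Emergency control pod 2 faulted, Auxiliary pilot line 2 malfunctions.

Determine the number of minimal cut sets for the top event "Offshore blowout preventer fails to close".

Ram stack unavailable [AND]: one cut set from each child combined → 1 × 1 × 1 = 1 cut set(s).
Control pod unavailable [AND]: one cut set from each child combined → 1 × 1 = 1 cut set(s).
Shear sequence fails [OR]: union of children's cut sets → 2 cut set(s).
Backup path unavailable [OR]: union of children's cut sets → 5 cut set(s).
Hydraulic supply lost [OR]: union of children's cut sets → 7 cut set(s).
Annular stack down [OR]: union of children's cut sets → 3 cut set(s).
Ram stack 2 down [AND]: one cut set from each child combined → 1 × 3 = 3 cut set(s).
Offshore blowout preventer fails to close [AND]: one cut set from each child combined → 7 × 3 × 1 = 21 cut set(s).

21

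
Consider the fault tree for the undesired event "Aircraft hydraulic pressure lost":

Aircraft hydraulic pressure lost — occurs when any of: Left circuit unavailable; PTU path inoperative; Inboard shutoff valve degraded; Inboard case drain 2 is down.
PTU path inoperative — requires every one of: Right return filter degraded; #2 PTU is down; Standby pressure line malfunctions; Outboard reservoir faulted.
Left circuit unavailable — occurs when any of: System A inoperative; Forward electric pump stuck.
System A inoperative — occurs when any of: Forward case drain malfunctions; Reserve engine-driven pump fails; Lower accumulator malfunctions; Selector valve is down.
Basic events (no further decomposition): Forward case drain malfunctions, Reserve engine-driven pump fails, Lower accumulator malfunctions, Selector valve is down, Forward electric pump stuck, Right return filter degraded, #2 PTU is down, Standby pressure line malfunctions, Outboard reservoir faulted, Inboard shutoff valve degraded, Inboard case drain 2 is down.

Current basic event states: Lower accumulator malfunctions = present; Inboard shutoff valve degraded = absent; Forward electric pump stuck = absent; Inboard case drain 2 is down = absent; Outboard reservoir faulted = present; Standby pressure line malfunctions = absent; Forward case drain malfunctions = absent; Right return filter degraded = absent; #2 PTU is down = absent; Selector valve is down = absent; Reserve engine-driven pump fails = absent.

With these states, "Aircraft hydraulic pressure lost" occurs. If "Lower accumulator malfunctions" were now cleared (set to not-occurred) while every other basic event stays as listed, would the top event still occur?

No

Counterfactual: set "Lower accumulator malfunctions" to not occurred.
System A inoperative [OR]: Forward case drain malfunctions=not, Reserve engine-driven pump fails=not, Lower accumulator malfunctions=not, Selector valve is down=not → no input occurs → does not occur.
Left circuit unavailable [OR]: System A inoperative=not, Forward electric pump stuck=not → no input occurs → does not occur.
PTU path inoperative [AND]: Right return filter degraded=not, #2 PTU is down=not, Standby pressure line malfunctions=not, Outboard reservoir faulted=occurs → not all inputs occur → does not occur.
Aircraft hydraulic pressure lost [OR]: Left circuit unavailable=not, PTU path inoperative=not, Inboard shutoff valve degraded=not, Inboard case drain 2 is down=not → no input occurs → does not occur.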